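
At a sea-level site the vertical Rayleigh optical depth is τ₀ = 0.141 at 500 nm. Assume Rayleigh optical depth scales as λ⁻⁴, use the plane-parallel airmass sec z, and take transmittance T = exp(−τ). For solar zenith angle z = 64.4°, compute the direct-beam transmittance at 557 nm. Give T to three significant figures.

sec 64.4° = 2.3144.
τ = 0.141 × (500/557)⁴ × 2.3144 = 0.141 × 0.6493 × 2.3144 = 0.2119.
T = exp(−0.2119) = 0.8091.

0.809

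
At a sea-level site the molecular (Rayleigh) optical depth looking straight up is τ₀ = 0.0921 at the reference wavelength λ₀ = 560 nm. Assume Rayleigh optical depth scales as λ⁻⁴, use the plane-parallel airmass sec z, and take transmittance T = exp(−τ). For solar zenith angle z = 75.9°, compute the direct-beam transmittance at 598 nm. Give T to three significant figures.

0.748

sec 75.9° = 4.1048.
τ = 0.0921 × (560/598)⁴ × 4.1048 = 0.0921 × 0.7690 × 4.1048 = 0.2907.
T = exp(−0.2907) = 0.7477.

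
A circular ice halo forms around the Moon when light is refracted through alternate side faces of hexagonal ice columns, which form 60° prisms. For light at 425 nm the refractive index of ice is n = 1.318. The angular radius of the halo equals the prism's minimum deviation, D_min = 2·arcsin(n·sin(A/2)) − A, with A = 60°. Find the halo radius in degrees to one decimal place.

22.4°

n·sin(A/2) = 1.318 × sin 30° = 1.318 × 0.5000 = 0.6590.
D_min = 2·arcsin(0.6590) − 60° = 2 × 41.224° − 60° = 22.447°.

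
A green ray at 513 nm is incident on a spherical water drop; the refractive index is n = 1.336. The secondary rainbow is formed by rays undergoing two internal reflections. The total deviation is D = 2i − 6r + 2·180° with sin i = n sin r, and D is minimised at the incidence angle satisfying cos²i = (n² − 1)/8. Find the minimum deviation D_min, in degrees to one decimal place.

231.7°

cos²i = (1.78490 − 1)/8 = 0.09811; i = arccos(0.31323) = 71.746°.
sin r = sin 71.746°/1.336 = 0.71084; r = 45.303°.
D_min = 2·71.746° − 6·45.303° + 360° = 231.674°.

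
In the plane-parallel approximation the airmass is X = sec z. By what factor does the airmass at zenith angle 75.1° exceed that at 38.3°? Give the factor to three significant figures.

3.05

X(75.1°)/X(38.3°) = sec 75.1° / sec 38.3° = cos 38.3° / cos 75.1° = 0.7848/0.2571 = 3.0520.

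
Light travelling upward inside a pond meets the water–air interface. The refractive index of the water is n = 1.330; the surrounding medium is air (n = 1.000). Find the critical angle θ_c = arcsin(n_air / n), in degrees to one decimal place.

sin θ_c = n_air / n = 1.000 / 1.330 = 0.7519.
θ_c = arcsin(0.7519) = 48.75°.

48.8°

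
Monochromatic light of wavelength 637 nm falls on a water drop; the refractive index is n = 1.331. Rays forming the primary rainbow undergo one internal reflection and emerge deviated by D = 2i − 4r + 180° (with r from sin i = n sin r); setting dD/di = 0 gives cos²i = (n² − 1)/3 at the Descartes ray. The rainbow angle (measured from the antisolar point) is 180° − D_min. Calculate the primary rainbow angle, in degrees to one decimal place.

42.4°

cos²i = (1.77156 − 1)/3 = 0.25719; i = arccos(0.50714) = 59.527°.
sin r = sin 59.527°/1.331 = 0.64753; r = 40.356°.
D_min = 2·59.527° − 4·40.356° + 180° = 137.630°.
Rainbow angle = 180° − D_min = 42.370°.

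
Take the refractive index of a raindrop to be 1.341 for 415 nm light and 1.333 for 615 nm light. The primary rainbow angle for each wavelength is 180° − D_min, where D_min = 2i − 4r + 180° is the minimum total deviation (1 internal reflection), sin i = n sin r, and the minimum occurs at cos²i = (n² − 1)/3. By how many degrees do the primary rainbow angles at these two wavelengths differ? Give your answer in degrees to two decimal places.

At 415 nm (n = 1.341): cos²i = 0.26609 → i = 58.946°, r = 39.705°, D_min = 139.071°, rainbow angle = 40.929°.
At 615 nm (n = 1.333): cos²i = 0.25896 → i = 59.410°, r = 40.225°, D_min = 137.922°, rainbow angle = 42.078°.
Angular width = |40.929° − 42.078°| = 1.149°.

1.15°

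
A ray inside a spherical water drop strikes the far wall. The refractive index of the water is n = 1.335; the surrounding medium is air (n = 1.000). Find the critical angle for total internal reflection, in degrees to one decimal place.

48.5°

sin θ_c = n_air / n = 1.000 / 1.335 = 0.7491.
θ_c = arcsin(0.7491) = 48.51°.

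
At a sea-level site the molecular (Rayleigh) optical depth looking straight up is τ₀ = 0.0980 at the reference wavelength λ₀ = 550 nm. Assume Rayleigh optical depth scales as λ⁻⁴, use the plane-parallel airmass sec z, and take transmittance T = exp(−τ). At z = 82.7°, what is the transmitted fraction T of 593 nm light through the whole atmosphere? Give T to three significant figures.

0.565

sec 82.7° = 7.8700.
τ = 0.0980 × (550/593)⁴ × 7.8700 = 0.0980 × 0.7400 × 7.8700 = 0.5707.
T = exp(−0.5707) = 0.5651.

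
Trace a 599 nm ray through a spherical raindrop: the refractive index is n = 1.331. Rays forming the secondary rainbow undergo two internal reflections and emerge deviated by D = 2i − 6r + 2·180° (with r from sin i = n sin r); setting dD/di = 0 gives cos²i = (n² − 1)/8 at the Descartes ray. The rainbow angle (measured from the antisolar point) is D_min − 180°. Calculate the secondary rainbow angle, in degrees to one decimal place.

cos²i = (1.77156 − 1)/8 = 0.09645; i = arccos(0.31056) = 71.907°.
sin r = sin 71.907°/1.331 = 0.71417; r = 45.575°.
D_min = 2·71.907° − 6·45.575° + 360° = 230.365°.
Rainbow angle = D_min − 180° = 50.365°.

50.4°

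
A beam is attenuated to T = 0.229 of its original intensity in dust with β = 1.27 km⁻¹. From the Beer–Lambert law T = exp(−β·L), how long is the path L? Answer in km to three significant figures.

1.16 km

Beer–Lambert: T = exp(−βL) ⇒ L = −ln(T)/β = −ln(0.229)/1.27 = 1.4740/1.27 = 1.161 km.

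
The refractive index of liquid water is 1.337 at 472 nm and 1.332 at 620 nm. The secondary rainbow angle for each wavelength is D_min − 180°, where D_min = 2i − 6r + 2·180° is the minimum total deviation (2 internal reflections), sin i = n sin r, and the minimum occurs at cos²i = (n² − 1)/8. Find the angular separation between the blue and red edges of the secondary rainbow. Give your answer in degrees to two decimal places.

At 472 nm (n = 1.337): cos²i = 0.09845 → i = 71.714°, r = 45.249°, D_min = 231.934°, rainbow angle = 51.934°.
At 620 nm (n = 1.332): cos²i = 0.09678 → i = 71.875°, r = 45.520°, D_min = 230.628°, rainbow angle = 50.628°.
Angular width = |51.934° − 50.628°| = 1.305°.

1.31°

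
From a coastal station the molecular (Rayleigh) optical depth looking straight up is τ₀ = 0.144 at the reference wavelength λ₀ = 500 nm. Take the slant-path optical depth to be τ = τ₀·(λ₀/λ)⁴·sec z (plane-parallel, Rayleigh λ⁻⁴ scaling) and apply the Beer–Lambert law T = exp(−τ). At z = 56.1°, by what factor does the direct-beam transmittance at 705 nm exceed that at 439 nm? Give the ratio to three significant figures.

1.45

Airmass: sec 56.1° = 1.7929.
τ(705 nm) = 0.144 × (500/705)⁴ × 1.7929 = 0.144 × 0.2530 × 1.7929 = 0.0653.
τ(439 nm) = 0.144 × (500/439)⁴ × 1.7929 = 0.144 × 1.6828 × 1.7929 = 0.4345.
T(705)/T(439) = exp(τ_B − τ_A) = exp(0.3691) = 1.4465.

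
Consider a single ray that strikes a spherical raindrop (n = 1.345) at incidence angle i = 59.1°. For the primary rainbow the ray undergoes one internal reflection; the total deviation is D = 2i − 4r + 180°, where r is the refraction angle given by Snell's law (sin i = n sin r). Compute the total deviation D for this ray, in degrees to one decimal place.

139.6°

sin r = sin 59.1° / 1.345 = 0.8581/1.345 = 0.6380; r = 39.64°.
D = 2·59.1° − 4·39.64° + 180° = 118.20° − 158.56° + 180° = 139.64°.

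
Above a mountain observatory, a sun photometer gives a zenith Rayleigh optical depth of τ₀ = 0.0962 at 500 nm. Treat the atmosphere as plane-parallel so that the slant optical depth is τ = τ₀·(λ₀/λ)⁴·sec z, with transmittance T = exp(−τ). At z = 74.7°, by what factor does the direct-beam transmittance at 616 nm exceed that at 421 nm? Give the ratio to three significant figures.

Airmass: sec 74.7° = 3.7897.
τ(616 nm) = 0.0962 × (500/616)⁴ × 3.7897 = 0.0962 × 0.4341 × 3.7897 = 0.1582.
τ(421 nm) = 0.0962 × (500/421)⁴ × 3.7897 = 0.0962 × 1.9895 × 3.7897 = 0.7253.
T(616)/T(421) = exp(τ_B − τ_A) = exp(0.5671) = 1.7631.

1.76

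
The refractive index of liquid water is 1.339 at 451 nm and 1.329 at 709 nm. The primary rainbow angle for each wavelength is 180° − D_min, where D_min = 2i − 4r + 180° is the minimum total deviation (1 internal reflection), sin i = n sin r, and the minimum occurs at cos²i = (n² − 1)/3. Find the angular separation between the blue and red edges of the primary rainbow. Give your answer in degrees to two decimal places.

1.45°

At 451 nm (n = 1.339): cos²i = 0.26431 → i = 59.062°, r = 39.834°, D_min = 138.786°, rainbow angle = 41.214°.
At 709 nm (n = 1.329): cos²i = 0.25541 → i = 59.643°, r = 40.487°, D_min = 137.337°, rainbow angle = 42.663°.
Angular width = |41.214° − 42.663°| = 1.450°.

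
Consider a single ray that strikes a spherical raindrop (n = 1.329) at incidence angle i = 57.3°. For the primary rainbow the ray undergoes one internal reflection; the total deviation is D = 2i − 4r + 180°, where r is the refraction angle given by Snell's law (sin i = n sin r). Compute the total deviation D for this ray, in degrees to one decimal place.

137.5°

sin r = sin 57.3° / 1.329 = 0.8415/1.329 = 0.6332; r = 39.29°.
D = 2·57.3° − 4·39.29° + 180° = 114.60° − 157.14° + 180° = 137.46°.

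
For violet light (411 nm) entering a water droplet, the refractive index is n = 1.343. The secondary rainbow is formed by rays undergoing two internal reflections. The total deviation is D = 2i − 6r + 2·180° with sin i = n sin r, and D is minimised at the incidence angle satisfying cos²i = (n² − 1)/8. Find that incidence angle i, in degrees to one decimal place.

71.5°

cos²i = (1.343² − 1)/8 = (1.80365 − 1)/8 = 0.10046.
cos i = 0.31695, so i = 71.522°.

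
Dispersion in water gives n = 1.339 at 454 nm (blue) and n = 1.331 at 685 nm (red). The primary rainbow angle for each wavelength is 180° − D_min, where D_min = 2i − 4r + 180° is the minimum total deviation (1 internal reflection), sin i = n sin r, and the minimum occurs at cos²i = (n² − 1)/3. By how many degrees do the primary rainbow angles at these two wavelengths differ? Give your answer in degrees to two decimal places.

At 454 nm (n = 1.339): cos²i = 0.26431 → i = 59.062°, r = 39.834°, D_min = 138.786°, rainbow angle = 41.214°.
At 685 nm (n = 1.331): cos²i = 0.25719 → i = 59.527°, r = 40.356°, D_min = 137.630°, rainbow angle = 42.370°.
Angular width = |41.214° − 42.370°| = 1.156°.

1.16°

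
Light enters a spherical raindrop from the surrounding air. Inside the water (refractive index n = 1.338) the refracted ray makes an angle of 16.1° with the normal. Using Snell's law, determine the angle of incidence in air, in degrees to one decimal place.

Snell: sin θ_i = n · sin θ_r = 1.338 × sin 16.1° = 1.338 × 0.2773 = 0.3710.
θ_i = arcsin(0.3710) = 21.78°.

21.8°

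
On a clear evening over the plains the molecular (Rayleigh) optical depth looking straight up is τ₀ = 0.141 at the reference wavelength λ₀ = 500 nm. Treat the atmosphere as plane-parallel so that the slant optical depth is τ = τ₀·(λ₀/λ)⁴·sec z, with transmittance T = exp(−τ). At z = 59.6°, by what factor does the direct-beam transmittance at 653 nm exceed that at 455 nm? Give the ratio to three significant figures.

Airmass: sec 59.6° = 1.9762.
τ(653 nm) = 0.141 × (500/653)⁴ × 1.9762 = 0.141 × 0.3437 × 1.9762 = 0.0958.
τ(455 nm) = 0.141 × (500/455)⁴ × 1.9762 = 0.141 × 1.4583 × 1.9762 = 0.4063.
T(653)/T(455) = exp(τ_B − τ_A) = exp(0.3105) = 1.3642.

1.36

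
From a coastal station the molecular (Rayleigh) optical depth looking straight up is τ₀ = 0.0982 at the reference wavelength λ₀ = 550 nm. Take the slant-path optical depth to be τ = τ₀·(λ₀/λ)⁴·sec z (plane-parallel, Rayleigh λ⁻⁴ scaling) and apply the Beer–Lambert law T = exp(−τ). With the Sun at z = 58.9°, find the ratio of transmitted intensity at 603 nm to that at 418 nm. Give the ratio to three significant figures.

1.55

Airmass: sec 58.9° = 1.9360.
τ(603 nm) = 0.0982 × (550/603)⁴ × 1.9360 = 0.0982 × 0.6921 × 1.9360 = 0.1316.
τ(418 nm) = 0.0982 × (550/418)⁴ × 1.9360 = 0.0982 × 2.9974 × 1.9360 = 0.5698.
T(603)/T(418) = exp(τ_B − τ_A) = exp(0.4383) = 1.5500.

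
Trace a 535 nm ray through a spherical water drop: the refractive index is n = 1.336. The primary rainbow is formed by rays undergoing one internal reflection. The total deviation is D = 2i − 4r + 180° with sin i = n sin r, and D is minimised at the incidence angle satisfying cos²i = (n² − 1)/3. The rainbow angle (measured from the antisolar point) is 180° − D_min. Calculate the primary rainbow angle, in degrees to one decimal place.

cos²i = (1.78490 − 1)/3 = 0.26163; i = arccos(0.51150) = 59.236°.
sin r = sin 59.236°/1.336 = 0.64318; r = 40.029°.
D_min = 2·59.236° − 4·40.029° + 180° = 138.356°.
Rainbow angle = 180° − D_min = 41.644°.

41.6°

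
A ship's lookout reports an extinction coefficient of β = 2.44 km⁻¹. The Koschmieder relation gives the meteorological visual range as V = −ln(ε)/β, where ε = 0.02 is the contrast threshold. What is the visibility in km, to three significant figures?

V = −ln(0.02) / 2.44 = 3.912 / 2.44 = 1.6033 km.

1.60 km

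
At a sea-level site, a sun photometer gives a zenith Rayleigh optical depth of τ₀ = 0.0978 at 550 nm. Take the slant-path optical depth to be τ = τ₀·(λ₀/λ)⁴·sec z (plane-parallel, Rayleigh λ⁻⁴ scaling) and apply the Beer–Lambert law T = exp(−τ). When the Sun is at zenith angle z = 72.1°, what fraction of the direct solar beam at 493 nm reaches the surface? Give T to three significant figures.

0.611

sec 72.1° = 3.2535.
τ = 0.0978 × (550/493)⁴ × 3.2535 = 0.0978 × 1.5490 × 3.2535 = 0.4929.
T = exp(−0.4929) = 0.6109.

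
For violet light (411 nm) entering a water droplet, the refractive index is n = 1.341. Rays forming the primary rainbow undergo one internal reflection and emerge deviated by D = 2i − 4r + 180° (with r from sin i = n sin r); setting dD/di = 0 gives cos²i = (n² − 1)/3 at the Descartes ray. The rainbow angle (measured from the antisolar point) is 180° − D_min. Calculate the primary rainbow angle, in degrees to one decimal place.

cos²i = (1.79828 − 1)/3 = 0.26609; i = arccos(0.51584) = 58.946°.
sin r = sin 58.946°/1.341 = 0.63884; r = 39.705°.
D_min = 2·58.946° − 4·39.705° + 180° = 139.071°.
Rainbow angle = 180° − D_min = 40.929°.

40.9°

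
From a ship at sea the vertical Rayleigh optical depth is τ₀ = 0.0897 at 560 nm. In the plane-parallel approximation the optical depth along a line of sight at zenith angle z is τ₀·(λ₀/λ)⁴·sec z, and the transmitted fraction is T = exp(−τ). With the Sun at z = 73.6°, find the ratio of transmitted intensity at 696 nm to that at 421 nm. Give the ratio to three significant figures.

2.37

Airmass: sec 73.6° = 3.5418.
τ(696 nm) = 0.0897 × (560/696)⁴ × 3.5418 = 0.0897 × 0.4191 × 3.5418 = 0.1331.
τ(421 nm) = 0.0897 × (560/421)⁴ × 3.5418 = 0.0897 × 3.1306 × 3.5418 = 0.9946.
T(696)/T(421) = exp(τ_B − τ_A) = exp(0.8614) = 2.3666.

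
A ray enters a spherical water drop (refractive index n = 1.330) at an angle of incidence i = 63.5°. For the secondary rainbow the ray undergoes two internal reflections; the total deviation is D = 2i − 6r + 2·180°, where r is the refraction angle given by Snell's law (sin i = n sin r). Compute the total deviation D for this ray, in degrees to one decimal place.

233.3°

sin r = sin 63.5° / 1.330 = 0.8949/1.330 = 0.6729; r = 42.29°.
D = 2·63.5° − 6·42.29° + 2·180° = 127.00° − 253.74° + 360° = 233.26°.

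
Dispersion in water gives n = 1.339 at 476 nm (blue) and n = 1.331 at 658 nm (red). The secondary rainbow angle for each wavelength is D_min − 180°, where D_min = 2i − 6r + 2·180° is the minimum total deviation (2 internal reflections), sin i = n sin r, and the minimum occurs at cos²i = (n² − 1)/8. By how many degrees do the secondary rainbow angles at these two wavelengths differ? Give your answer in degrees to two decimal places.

At 476 nm (n = 1.339): cos²i = 0.09912 → i = 71.650°, r = 45.141°, D_min = 232.451°, rainbow angle = 52.451°.
At 658 nm (n = 1.331): cos²i = 0.09645 → i = 71.907°, r = 45.575°, D_min = 230.365°, rainbow angle = 50.365°.
Angular width = |52.451° − 50.365°| = 2.086°.

2.09°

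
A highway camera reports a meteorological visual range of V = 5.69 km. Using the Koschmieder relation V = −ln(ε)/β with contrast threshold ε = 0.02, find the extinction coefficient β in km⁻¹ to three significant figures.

β = −ln(0.02) / V = 3.912 / 5.69 = 0.6875 km⁻¹.

0.688 km⁻¹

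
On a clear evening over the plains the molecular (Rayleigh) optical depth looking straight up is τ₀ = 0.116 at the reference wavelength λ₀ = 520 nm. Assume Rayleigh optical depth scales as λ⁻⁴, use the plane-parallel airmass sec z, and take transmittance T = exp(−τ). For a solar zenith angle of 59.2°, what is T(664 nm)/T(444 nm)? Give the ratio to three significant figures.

1.41

Airmass: sec 59.2° = 1.9530.
τ(664 nm) = 0.116 × (520/664)⁴ × 1.9530 = 0.116 × 0.3761 × 1.9530 = 0.0852.
τ(444 nm) = 0.116 × (520/444)⁴ × 1.9530 = 0.116 × 1.8814 × 1.9530 = 0.4262.
T(664)/T(444) = exp(τ_B − τ_A) = exp(0.3410) = 1.4064.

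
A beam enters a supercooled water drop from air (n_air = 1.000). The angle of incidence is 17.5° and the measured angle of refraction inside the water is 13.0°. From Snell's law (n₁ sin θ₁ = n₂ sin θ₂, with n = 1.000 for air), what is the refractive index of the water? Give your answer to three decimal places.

n = sin θ_i / sin θ_r = sin 17.5° / sin 13.0° = 0.3007 / 0.2250 = 1.3368.

1.337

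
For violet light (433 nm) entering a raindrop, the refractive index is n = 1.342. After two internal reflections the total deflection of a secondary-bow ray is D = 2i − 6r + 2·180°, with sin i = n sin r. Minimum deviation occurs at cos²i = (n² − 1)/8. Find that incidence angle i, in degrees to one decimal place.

cos²i = (1.342² − 1)/8 = (1.80096 − 1)/8 = 0.10012.
cos i = 0.31642, so i = 71.554°.

71.6°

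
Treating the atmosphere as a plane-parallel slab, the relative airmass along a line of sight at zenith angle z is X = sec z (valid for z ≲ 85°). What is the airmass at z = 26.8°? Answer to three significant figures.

1.12

X = sec z = 1/cos 26.8° = 1/0.8926 = 1.1203.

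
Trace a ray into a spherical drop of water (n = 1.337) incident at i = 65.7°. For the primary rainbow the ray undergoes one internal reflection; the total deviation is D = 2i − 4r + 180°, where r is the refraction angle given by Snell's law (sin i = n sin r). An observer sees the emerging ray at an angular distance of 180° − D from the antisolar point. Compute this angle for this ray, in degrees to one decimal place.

sin r = sin 65.7° / 1.337 = 0.9114/1.337 = 0.6817; r = 42.97°.
D = 2·65.7° − 4·42.97° + 180° = 131.40° − 171.90° + 180° = 139.50°.
Angle from antisolar point = 180° − D = 40.50°.

40.5°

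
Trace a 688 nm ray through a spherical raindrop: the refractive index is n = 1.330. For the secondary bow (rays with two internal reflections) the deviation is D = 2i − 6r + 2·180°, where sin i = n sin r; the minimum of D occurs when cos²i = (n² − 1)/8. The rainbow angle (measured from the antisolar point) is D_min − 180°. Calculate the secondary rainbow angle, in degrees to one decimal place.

cos²i = (1.76890 − 1)/8 = 0.09611; i = arccos(0.31002) = 71.940°.
sin r = sin 71.940°/1.330 = 0.71483; r = 45.630°.
D_min = 2·71.940° − 6·45.630° + 360° = 230.101°.
Rainbow angle = D_min − 180° = 50.101°.

50.1°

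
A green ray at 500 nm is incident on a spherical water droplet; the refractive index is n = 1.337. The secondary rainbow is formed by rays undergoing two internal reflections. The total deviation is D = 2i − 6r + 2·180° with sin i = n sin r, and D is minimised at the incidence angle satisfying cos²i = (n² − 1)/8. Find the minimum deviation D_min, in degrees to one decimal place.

231.9°

cos²i = (1.78757 − 1)/8 = 0.09845; i = arccos(0.31376) = 71.714°.
sin r = sin 71.714°/1.337 = 0.71017; r = 45.249°.
D_min = 2·71.714° − 6·45.249° + 360° = 231.934°.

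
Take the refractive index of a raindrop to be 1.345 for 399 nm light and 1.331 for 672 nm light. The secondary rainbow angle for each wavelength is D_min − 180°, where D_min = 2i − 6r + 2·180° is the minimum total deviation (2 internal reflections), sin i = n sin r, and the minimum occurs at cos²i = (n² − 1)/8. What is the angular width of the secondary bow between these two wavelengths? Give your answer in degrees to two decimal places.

At 399 nm (n = 1.345): cos²i = 0.10113 → i = 71.458°, r = 44.821°, D_min = 233.987°, rainbow angle = 53.987°.
At 672 nm (n = 1.331): cos²i = 0.09645 → i = 71.907°, r = 45.575°, D_min = 230.365°, rainbow angle = 50.365°.
Angular width = |53.987° − 50.365°| = 3.622°.

3.62°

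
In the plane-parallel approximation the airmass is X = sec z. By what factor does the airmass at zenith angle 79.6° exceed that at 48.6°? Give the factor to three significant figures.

3.66

X(79.6°)/X(48.6°) = sec 79.6° / sec 48.6° = cos 48.6° / cos 79.6° = 0.6613/0.1805 = 3.6634.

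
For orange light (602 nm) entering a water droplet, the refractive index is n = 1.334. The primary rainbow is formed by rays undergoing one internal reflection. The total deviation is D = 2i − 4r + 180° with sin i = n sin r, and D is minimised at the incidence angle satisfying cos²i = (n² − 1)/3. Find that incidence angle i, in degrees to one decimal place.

cos²i = (1.334² − 1)/3 = (1.77956 − 1)/3 = 0.25985.
cos i = 0.50976, so i = 59.352°.

59.4°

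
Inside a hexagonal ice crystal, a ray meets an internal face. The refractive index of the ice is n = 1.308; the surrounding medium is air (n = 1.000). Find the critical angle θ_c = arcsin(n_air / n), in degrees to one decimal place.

sin θ_c = n_air / n = 1.000 / 1.308 = 0.7645.
θ_c = arcsin(0.7645) = 49.86°.

49.9°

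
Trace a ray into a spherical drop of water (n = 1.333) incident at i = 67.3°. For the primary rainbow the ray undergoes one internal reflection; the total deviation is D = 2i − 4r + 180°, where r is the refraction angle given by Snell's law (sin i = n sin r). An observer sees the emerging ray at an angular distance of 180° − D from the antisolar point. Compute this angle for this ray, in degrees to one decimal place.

sin r = sin 67.3° / 1.333 = 0.9225/1.333 = 0.6921; r = 43.79°.
D = 2·67.3° − 4·43.79° + 180° = 134.60° − 175.18° + 180° = 139.42°.
Angle from antisolar point = 180° − D = 40.58°.

40.6°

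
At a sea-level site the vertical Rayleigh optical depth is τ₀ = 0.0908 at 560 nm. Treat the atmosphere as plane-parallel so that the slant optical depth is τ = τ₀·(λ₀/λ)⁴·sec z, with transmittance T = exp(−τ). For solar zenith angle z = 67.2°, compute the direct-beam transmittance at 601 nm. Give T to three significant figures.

0.838

sec 67.2° = 2.5805.
τ = 0.0908 × (560/601)⁴ × 2.5805 = 0.0908 × 0.7538 × 2.5805 = 0.1766.
T = exp(−0.1766) = 0.8381.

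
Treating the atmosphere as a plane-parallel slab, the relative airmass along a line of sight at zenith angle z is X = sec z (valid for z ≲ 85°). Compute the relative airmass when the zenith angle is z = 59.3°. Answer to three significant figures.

X = sec z = 1/cos 59.3° = 1/0.5105 = 1.9587.

1.96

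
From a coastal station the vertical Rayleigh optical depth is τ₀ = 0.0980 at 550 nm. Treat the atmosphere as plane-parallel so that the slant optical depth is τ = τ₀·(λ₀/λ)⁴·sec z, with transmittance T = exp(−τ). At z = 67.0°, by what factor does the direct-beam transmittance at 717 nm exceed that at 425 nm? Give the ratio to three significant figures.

Airmass: sec 67.0° = 2.5593.
τ(717 nm) = 0.0980 × (550/717)⁴ × 2.5593 = 0.0980 × 0.3462 × 2.5593 = 0.0868.
τ(425 nm) = 0.0980 × (550/425)⁴ × 2.5593 = 0.0980 × 2.8048 × 2.5593 = 0.7035.
T(717)/T(425) = exp(τ_B − τ_A) = exp(0.6166) = 1.8527.

1.85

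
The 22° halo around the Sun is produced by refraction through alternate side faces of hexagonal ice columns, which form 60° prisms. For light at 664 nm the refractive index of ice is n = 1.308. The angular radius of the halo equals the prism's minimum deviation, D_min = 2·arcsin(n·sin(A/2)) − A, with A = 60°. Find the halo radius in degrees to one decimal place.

21.7°

n·sin(A/2) = 1.308 × sin 30° = 1.308 × 0.5000 = 0.6540.
D_min = 2·arcsin(0.6540) − 60° = 2 × 40.844° − 60° = 21.688°.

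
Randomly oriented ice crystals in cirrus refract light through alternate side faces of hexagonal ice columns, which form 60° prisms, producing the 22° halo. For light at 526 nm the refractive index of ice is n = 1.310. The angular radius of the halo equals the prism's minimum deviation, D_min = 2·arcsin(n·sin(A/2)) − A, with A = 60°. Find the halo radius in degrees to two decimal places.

21.84°

n·sin(A/2) = 1.310 × sin 30° = 1.310 × 0.5000 = 0.6550.
D_min = 2·arcsin(0.6550) − 60° = 2 × 40.920° − 60° = 21.839°.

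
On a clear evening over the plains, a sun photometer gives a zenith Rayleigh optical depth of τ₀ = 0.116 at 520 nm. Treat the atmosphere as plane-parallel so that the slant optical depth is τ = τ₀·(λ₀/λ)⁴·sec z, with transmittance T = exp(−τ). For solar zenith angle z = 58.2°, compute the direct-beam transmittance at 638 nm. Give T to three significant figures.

0.907

sec 58.2° = 1.8977.
τ = 0.116 × (520/638)⁴ × 1.8977 = 0.116 × 0.4413 × 1.8977 = 0.0971.
T = exp(−0.0971) = 0.9074.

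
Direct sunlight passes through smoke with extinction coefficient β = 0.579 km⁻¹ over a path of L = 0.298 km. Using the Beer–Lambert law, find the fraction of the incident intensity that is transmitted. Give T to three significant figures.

τ = β·L = 0.579 × 0.298 = 0.1725.
T = exp(−0.1725) = 0.8415.

0.842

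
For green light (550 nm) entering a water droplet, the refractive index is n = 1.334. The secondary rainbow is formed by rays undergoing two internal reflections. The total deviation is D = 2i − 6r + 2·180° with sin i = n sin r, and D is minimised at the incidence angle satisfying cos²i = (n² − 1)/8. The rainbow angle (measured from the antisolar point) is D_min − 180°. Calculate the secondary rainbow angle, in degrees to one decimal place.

51.2°

cos²i = (1.77956 − 1)/8 = 0.09744; i = arccos(0.31216) = 71.810°.
sin r = sin 71.810°/1.334 = 0.71217; r = 45.411°.
D_min = 2·71.810° − 6·45.411° + 360° = 231.153°.
Rainbow angle = D_min − 180° = 51.153°.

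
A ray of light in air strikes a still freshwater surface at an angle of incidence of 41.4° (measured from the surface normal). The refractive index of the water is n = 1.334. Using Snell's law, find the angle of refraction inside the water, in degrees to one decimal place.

29.7°

Snell: sin θ_r = sin θ_i / n = sin 41.4° / 1.334 = 0.6613 / 1.334 = 0.4957.
θ_r = arcsin(0.4957) = 29.72°.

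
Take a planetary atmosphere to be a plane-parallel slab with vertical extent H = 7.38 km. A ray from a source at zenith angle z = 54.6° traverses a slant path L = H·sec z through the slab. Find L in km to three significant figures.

12.7 km

sec z = 1/cos 54.6° = 1.7263.
L = 7.38 × 1.7263 = 12.740 km.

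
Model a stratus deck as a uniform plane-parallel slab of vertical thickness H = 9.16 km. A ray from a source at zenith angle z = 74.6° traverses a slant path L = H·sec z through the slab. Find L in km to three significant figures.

34.5 km

sec z = 1/cos 74.6° = 3.7657.
L = 9.16 × 3.7657 = 34.494 km.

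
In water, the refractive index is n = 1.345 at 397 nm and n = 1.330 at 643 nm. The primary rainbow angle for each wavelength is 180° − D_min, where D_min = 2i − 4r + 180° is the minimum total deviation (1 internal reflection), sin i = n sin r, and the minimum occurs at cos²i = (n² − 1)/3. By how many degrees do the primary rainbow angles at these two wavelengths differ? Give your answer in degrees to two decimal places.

At 397 nm (n = 1.345): cos²i = 0.26967 → i = 58.715°, r = 39.448°, D_min = 139.635°, rainbow angle = 40.365°.
At 643 nm (n = 1.330): cos²i = 0.25630 → i = 59.585°, r = 40.422°, D_min = 137.484°, rainbow angle = 42.516°.
Angular width = |40.365° − 42.516°| = 2.152°.

2.15°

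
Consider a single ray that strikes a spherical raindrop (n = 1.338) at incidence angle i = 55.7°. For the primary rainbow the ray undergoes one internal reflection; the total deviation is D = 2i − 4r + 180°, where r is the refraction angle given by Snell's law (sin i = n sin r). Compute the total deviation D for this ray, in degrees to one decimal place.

138.9°

sin r = sin 55.7° / 1.338 = 0.8261/1.338 = 0.6174; r = 38.13°.
D = 2·55.7° − 4·38.13° + 180° = 111.40° − 152.51° + 180° = 138.89°.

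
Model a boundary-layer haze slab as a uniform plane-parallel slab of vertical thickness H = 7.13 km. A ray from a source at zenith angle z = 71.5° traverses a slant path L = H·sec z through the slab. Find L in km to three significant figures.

sec z = 1/cos 71.5° = 3.1515.
L = 7.13 × 3.1515 = 22.471 km.

22.5 km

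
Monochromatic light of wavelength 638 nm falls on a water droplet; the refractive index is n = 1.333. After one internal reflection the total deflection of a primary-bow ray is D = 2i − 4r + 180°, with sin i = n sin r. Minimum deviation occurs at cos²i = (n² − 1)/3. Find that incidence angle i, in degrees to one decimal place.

cos²i = (1.333² − 1)/3 = (1.77689 − 1)/3 = 0.25896.
cos i = 0.50888, so i = 59.410°.

59.4°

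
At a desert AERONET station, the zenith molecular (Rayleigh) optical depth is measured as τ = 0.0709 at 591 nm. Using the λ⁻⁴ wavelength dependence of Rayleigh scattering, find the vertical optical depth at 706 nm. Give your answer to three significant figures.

0.0348

τ(706 nm) = τ(591 nm) × (591/706)⁴ = 0.0709 × (0.8371)⁴ = 0.0709 × 0.4911 = 0.0348.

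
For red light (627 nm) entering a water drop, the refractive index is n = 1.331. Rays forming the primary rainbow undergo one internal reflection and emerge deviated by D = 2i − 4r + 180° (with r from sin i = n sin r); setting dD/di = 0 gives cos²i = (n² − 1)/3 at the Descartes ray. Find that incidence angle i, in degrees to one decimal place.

59.5°

cos²i = (1.331² − 1)/3 = (1.77156 − 1)/3 = 0.25719.
cos i = 0.50714, so i = 59.527°.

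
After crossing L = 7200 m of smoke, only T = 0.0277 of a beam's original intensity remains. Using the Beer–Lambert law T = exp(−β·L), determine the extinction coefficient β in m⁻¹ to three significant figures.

Beer–Lambert: T = exp(−βL) ⇒ β = −ln(T)/L = −ln(0.0277)/7200 = 3.5863/7200 = 0.0004981 m⁻¹.

0.000498 m⁻¹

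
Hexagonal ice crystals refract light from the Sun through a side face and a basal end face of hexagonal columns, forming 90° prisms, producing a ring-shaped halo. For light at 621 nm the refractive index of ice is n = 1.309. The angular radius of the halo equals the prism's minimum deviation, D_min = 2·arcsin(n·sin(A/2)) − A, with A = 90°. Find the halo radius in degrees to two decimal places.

45.52°

n·sin(A/2) = 1.309 × sin 45° = 1.309 × 0.7071 = 0.9256.
D_min = 2·arcsin(0.9256) − 90° = 2 × 67.759° − 90° = 45.519°.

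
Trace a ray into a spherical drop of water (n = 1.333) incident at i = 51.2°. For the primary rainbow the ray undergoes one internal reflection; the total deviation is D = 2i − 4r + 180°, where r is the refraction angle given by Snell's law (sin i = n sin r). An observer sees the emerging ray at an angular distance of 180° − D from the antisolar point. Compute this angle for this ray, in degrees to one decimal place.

sin r = sin 51.2° / 1.333 = 0.7793/1.333 = 0.5846; r = 35.78°.
D = 2·51.2° − 4·35.78° + 180° = 102.40° − 143.11° + 180° = 139.29°.
Angle from antisolar point = 180° − D = 40.71°.

40.7°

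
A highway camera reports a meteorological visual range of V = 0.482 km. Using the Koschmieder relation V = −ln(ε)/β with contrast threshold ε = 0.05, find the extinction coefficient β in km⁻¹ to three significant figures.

β = −ln(0.05) / V = 2.996 / 0.482 = 6.2152 km⁻¹.

6.22 km⁻¹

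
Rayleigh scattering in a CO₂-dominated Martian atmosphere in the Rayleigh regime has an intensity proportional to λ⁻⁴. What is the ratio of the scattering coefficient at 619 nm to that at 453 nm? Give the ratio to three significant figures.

0.287

Rayleigh scattering ∝ λ⁻⁴, so the ratio of coefficients is the inverse fourth power of the wavelength ratio.
σ(619)/σ(453) = (453/619)⁴ = (0.7318)⁴ = 0.2868.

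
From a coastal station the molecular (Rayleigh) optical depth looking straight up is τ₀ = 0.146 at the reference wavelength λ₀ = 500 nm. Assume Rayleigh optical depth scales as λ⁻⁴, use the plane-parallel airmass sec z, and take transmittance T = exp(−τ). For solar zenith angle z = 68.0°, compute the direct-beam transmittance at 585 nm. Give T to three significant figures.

0.812

sec 68.0° = 2.6695.
τ = 0.146 × (500/585)⁴ × 2.6695 = 0.146 × 0.5337 × 2.6695 = 0.2080.
T = exp(−0.2080) = 0.8122.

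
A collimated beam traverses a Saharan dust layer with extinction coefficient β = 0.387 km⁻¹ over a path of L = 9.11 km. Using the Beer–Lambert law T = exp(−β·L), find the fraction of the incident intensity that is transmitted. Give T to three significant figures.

0.0294

τ = β·L = 0.387 × 9.11 = 3.5256.
T = exp(−3.5256) = 0.0294.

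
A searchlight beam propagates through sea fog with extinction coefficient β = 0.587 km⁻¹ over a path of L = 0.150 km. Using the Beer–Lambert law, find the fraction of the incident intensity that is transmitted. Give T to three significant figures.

0.916

τ = β·L = 0.587 × 0.150 = 0.0880.
T = exp(−0.0880) = 0.9157.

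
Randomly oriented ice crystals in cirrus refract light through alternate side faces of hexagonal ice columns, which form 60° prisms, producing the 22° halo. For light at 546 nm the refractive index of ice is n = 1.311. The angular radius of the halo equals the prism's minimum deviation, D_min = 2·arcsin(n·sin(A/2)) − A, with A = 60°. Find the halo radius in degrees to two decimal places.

n·sin(A/2) = 1.311 × sin 30° = 1.311 × 0.5000 = 0.6555.
D_min = 2·arcsin(0.6555) − 60° = 2 × 40.958° − 60° = 21.915°.

21.92°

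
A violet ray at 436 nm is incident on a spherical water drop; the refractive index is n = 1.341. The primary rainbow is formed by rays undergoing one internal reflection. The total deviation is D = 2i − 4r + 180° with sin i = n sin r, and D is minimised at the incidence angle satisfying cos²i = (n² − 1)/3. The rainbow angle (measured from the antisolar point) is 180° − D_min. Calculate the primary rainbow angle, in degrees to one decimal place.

cos²i = (1.79828 − 1)/3 = 0.26609; i = arccos(0.51584) = 58.946°.
sin r = sin 58.946°/1.341 = 0.63884; r = 39.705°.
D_min = 2·58.946° − 4·39.705° + 180° = 139.071°.
Rainbow angle = 180° − D_min = 40.929°.

40.9°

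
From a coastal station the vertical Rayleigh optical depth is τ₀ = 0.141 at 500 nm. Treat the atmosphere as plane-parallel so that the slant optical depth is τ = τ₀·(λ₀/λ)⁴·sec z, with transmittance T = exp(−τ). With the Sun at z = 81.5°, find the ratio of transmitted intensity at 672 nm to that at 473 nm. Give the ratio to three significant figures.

Airmass: sec 81.5° = 6.7655.
τ(672 nm) = 0.141 × (500/672)⁴ × 6.7655 = 0.141 × 0.3065 × 6.7655 = 0.2924.
τ(473 nm) = 0.141 × (500/473)⁴ × 6.7655 = 0.141 × 1.2486 × 6.7655 = 1.1911.
T(672)/T(473) = exp(τ_B − τ_A) = exp(0.8988) = 2.4565.

2.46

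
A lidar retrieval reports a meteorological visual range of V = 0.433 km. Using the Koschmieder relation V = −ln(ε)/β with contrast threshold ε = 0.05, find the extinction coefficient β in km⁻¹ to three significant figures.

β = −ln(0.05) / V = 2.996 / 0.433 = 6.9186 km⁻¹.

6.92 km⁻¹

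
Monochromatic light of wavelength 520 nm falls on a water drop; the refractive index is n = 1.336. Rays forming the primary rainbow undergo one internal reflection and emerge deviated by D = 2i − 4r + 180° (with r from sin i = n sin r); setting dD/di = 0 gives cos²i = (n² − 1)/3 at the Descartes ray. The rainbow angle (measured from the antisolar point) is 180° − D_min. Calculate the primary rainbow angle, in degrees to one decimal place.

cos²i = (1.78490 − 1)/3 = 0.26163; i = arccos(0.51150) = 59.236°.
sin r = sin 59.236°/1.336 = 0.64318; r = 40.029°.
D_min = 2·59.236° − 4·40.029° + 180° = 138.356°.
Rainbow angle = 180° − D_min = 41.644°.

41.6°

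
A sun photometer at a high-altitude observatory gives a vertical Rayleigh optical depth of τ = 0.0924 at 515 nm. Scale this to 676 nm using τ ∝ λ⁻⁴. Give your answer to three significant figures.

0.0311

τ(676 nm) = τ(515 nm) × (515/676)⁴ = 0.0924 × (0.7618)⁴ = 0.0924 × 0.3369 = 0.0311.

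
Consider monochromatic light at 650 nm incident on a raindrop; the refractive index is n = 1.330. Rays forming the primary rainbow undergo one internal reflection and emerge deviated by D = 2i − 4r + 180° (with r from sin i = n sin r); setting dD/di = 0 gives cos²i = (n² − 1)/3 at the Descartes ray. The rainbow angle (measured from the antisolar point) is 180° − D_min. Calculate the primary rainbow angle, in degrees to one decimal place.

cos²i = (1.76890 − 1)/3 = 0.25630; i = arccos(0.50626) = 59.585°.
sin r = sin 59.585°/1.330 = 0.64841; r = 40.422°.
D_min = 2·59.585° − 4·40.422° + 180° = 137.484°.
Rainbow angle = 180° − D_min = 42.516°.

42.5°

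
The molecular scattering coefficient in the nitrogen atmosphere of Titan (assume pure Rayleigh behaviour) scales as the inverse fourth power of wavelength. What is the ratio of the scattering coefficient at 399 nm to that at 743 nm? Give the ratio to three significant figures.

Rayleigh scattering ∝ λ⁻⁴, so the ratio of coefficients is the inverse fourth power of the wavelength ratio.
σ(399)/σ(743) = (743/399)⁴ = (1.8622)⁴ = 12.02.

12.0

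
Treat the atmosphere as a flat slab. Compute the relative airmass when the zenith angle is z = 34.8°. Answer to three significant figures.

X = sec z = 1/cos 34.8° = 1/0.8211 = 1.2178.

1.22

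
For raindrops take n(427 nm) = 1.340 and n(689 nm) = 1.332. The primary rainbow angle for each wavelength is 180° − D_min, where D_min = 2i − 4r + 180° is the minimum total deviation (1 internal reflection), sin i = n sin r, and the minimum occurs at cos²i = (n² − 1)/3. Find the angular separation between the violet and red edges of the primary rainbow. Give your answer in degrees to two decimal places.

1.15°

At 427 nm (n = 1.340): cos²i = 0.26520 → i = 59.004°, r = 39.770°, D_min = 138.929°, rainbow angle = 41.071°.
At 689 nm (n = 1.332): cos²i = 0.25807 → i = 59.469°, r = 40.290°, D_min = 137.776°, rainbow angle = 42.224°.
Angular width = |41.071° − 42.224°| = 1.153°.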